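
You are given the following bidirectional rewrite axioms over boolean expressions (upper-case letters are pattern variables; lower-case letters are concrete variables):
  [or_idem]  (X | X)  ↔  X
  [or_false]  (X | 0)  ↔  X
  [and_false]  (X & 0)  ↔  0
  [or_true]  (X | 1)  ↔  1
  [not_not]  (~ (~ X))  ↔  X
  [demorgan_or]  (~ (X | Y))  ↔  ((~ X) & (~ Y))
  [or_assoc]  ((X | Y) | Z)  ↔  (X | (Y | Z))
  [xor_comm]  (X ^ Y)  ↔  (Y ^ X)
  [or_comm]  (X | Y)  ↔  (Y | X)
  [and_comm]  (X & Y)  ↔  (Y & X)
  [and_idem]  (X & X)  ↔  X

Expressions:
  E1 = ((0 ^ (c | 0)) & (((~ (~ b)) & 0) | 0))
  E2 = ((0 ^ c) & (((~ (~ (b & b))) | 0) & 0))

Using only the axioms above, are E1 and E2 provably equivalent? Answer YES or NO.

YES

step 1: not_not (→) rewrites (~ (~ b)) into b, now ((0 ^ (c | 0)) & ((b & 0) | 0))
step 2: or_false (→) rewrites ((b & 0) | 0) into (b & 0), now ((0 ^ (c | 0)) & (b & 0))
step 3: or_false (→) rewrites (c | 0) into c, now ((0 ^ c) & (b & 0))
step 4: not_not (←) rewrites b into (~ (~ b)), now ((0 ^ c) & ((~ (~ b)) & 0))
step 5: and_idem (←) rewrites b into (b & b), now ((0 ^ c) & ((~ (~ (b & b))) & 0))
step 6: or_false (←) rewrites (~ (~ (b & b))) into ((~ (~ (b & b))) | 0), which is E2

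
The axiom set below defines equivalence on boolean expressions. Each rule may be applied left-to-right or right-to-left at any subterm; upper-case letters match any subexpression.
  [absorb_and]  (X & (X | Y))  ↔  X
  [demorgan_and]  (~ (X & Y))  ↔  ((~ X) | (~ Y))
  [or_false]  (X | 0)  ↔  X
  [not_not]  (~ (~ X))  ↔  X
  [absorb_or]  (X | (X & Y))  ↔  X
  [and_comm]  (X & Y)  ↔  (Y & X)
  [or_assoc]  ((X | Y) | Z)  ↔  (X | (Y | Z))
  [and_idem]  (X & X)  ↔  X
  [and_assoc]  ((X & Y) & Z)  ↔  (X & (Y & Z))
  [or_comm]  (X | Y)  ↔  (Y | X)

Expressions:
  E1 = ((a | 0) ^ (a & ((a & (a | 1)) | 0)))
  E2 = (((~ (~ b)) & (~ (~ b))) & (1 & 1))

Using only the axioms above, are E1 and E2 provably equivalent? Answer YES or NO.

NO

Every axiom is a valid identity, so a rewrite proof would force E1 and E2 to agree under every assignment.
At a=0, b=1: E1 = 0 but E2 = 1; they differ, so no derivation exists.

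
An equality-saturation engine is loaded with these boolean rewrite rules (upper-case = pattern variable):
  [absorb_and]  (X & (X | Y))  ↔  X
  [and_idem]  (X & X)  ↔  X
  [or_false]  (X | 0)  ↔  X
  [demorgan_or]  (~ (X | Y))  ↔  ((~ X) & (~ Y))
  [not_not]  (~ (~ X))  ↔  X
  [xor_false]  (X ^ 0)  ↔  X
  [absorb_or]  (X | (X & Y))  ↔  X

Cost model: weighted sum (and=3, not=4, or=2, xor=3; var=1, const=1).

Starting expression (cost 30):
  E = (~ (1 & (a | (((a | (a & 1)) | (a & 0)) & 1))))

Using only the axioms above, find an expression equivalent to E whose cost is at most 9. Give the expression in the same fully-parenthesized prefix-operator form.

(~ (1 & a))   [cost 9]

step 1: absorb_or (→) rewrites (a | (a & 1)) into a, now (~ (1 & (a | ((a | (a & 0)) & 1))))
step 2: absorb_or (→) rewrites (a | (a & 0)) into a, now (~ (1 & (a | (a & 1))))
step 3: absorb_or (→) rewrites (a | (a & 1)) into a, reaching cost 9 (bound 9)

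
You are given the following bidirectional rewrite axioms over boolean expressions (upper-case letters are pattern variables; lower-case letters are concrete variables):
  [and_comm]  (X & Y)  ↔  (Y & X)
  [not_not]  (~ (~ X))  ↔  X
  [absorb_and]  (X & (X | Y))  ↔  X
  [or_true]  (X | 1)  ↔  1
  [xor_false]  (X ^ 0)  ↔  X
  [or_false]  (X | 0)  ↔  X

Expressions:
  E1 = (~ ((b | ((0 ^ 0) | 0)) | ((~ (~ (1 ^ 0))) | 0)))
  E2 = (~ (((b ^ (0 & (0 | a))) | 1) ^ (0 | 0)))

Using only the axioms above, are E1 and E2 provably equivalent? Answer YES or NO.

YES

1. [not_not →] (~ (~ (1 ^ 0)))  →  (1 ^ 0);  E1 = (~ ((b | ((0 ^ 0) | 0)) | ((1 ^ 0) | 0)))
2. [xor_false →] (1 ^ 0)  →  1;  E1 = (~ ((b | ((0 ^ 0) | 0)) | (1 | 0)))
3. [xor_false →] (0 ^ 0)  →  0;  E1 = (~ ((b | (0 | 0)) | (1 | 0)))
4. [or_false →] (0 | 0)  →  0;  E1 = (~ ((b | 0) | (1 | 0)))
5. [or_false →] (b | 0)  →  b;  E1 = (~ (b | (1 | 0)))
6. [or_false →] (1 | 0)  →  1;  E1 = (~ (b | 1))
7. [xor_false ←] (b | 1)  →  ((b | 1) ^ 0);  E1 = (~ ((b | 1) ^ 0))
8. [or_false ←] 0  →  (0 | 0);  E1 = (~ ((b | 1) ^ (0 | 0)))
9. [xor_false ←] b  →  (b ^ 0);  E1 = (~ (((b ^ 0) | 1) ^ (0 | 0)))
10. [absorb_and ←] 0  →  (0 & (0 | a));  this is E2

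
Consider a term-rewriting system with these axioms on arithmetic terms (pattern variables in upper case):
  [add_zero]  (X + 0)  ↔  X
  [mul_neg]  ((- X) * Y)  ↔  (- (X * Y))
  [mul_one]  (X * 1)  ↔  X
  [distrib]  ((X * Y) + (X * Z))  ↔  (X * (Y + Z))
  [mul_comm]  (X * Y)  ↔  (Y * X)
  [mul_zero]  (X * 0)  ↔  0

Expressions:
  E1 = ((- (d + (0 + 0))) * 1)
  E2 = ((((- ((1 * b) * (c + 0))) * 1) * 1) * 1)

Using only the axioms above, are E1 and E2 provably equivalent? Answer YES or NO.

NO

All listed rules preserve value, hence provable equivalence implies equal values everywhere; look for a separating assignment.
b=0, c=0, d=1 gives E1 ↦ -1, E2 ↦ 0; values differ ⇒ not provably equivalent.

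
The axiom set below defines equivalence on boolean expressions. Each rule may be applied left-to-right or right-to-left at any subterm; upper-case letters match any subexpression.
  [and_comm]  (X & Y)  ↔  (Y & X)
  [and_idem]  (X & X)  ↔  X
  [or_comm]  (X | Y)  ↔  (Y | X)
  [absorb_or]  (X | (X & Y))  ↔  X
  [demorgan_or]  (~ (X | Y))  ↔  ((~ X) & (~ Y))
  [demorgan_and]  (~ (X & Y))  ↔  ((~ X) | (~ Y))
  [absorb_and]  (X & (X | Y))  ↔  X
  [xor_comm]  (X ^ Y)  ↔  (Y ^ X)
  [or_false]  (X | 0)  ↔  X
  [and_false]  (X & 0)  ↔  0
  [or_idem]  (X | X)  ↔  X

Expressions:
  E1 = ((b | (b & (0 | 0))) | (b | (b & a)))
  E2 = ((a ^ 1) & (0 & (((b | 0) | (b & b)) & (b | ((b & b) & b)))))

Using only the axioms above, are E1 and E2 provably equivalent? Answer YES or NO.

NO

The axioms are sound identities: if E1 ↔* E2 then E1 and E2 evaluate identically under any assignment.
Under a=0, b=1: E1 evaluates to 1, E2 to 0. Distinct ⇒ no rewrite sequence connects them.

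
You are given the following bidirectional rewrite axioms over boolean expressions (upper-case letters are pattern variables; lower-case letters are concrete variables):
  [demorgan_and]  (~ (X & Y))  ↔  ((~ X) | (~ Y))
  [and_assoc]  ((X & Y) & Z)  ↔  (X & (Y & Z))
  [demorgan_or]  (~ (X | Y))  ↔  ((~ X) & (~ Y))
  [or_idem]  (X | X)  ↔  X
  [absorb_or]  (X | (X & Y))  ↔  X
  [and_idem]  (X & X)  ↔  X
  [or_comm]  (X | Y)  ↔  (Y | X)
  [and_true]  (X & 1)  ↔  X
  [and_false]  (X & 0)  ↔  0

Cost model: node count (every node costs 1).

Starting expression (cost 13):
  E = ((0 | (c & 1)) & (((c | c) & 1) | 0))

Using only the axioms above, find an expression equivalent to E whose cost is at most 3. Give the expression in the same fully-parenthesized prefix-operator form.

(c | 0)   [cost 3]

(1) (c | c)  =[or_idem →]=  c    ⊢ ((0 | (c & 1)) & ((c & 1) | 0))
(2) (0 | (c & 1))  =[or_comm →]=  ((c & 1) | 0)    ⊢ (((c & 1) | 0) & ((c & 1) | 0))
(3) (((c & 1) | 0) & ((c & 1) | 0))  =[and_idem →]=  ((c & 1) | 0)
(4) (c & 1)  =[and_true →]=  c    ⊢ cost 3, within 3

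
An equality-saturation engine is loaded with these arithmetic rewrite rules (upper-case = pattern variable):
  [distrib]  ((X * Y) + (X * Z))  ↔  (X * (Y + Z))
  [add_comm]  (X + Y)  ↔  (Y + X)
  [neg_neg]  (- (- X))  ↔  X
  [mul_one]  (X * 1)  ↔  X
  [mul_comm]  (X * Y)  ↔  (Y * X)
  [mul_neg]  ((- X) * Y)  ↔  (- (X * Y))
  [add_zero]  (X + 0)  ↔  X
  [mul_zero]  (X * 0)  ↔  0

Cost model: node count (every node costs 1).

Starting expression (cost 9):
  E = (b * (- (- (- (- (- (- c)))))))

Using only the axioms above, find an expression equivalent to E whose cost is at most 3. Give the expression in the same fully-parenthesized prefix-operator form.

(c * b)   [cost 3]

step 1: neg_neg (→) rewrites (- (- c)) into c, now (b * (- (- (- (- c)))))
step 2: neg_neg (→) rewrites (- (- c)) into c, now (b * (- (- c)))
step 3: mul_comm (→) rewrites (b * (- (- c))) into ((- (- c)) * b)
step 4: neg_neg (→) rewrites (- (- c)) into c, reaching cost 3 (bound 3)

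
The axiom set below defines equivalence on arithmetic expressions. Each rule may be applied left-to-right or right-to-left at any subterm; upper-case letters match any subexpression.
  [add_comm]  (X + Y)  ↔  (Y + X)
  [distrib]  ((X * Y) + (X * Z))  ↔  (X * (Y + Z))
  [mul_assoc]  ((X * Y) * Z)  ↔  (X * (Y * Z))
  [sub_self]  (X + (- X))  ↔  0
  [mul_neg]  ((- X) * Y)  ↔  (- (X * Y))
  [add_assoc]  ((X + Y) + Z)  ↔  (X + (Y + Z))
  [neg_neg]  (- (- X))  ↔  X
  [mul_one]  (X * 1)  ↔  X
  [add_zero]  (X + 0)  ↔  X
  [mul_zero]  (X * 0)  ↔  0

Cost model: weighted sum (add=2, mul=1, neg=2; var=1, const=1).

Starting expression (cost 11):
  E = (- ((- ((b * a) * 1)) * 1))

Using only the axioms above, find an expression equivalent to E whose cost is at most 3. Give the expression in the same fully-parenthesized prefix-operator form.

(b * a)   [cost 3]

(1) ((- ((b * a) * 1)) * 1)  =[mul_one →]=  (- ((b * a) * 1))    ⊢ (- (- ((b * a) * 1)))
(2) (- (- ((b * a) * 1)))  =[neg_neg →]=  ((b * a) * 1)
(3) ((b * a) * 1)  =[mul_one →]=  (b * a)    ⊢ cost 3, within 3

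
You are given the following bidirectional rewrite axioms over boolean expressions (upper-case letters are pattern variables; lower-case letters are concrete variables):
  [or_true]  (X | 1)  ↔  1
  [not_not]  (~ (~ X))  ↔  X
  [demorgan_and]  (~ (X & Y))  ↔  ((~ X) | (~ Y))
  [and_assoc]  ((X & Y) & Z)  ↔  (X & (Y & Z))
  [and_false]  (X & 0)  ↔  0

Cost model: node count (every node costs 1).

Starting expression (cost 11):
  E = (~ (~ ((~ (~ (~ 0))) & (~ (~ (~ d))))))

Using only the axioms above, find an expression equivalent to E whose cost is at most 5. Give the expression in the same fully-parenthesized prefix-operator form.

((~ 0) & (~ d))   [cost 5]

1. [not_not →] (~ (~ (~ d)))  →  (~ d);  E = (~ (~ ((~ (~ (~ 0))) & (~ d))))
2. [not_not →] (~ (~ (~ 0)))  →  (~ 0);  E = (~ (~ ((~ 0) & (~ d))))
3. [not_not →] (~ (~ ((~ 0) & (~ d))))  →  ((~ 0) & (~ d));  cost 5 ≤ 5, done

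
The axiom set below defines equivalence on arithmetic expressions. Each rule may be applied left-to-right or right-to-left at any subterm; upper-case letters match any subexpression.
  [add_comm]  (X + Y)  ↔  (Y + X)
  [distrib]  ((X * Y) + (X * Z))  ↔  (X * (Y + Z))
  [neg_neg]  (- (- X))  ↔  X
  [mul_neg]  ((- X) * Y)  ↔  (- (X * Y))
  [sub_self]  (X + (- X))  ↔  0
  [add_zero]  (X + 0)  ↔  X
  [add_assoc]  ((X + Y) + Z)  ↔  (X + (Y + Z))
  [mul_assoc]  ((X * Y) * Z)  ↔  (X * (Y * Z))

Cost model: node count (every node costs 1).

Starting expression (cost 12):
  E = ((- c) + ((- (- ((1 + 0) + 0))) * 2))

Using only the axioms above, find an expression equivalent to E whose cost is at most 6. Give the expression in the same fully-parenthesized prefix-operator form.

((- c) + (1 * 2))   [cost 6]

(1) ((1 + 0) + 0)  =[add_zero →]=  (1 + 0)    ⊢ ((- c) + ((- (- (1 + 0))) * 2))
(2) (1 + 0)  =[add_zero →]=  1    ⊢ ((- c) + ((- (- 1)) * 2))
(3) (- (- 1))  =[neg_neg →]=  1    ⊢ cost 6, within 6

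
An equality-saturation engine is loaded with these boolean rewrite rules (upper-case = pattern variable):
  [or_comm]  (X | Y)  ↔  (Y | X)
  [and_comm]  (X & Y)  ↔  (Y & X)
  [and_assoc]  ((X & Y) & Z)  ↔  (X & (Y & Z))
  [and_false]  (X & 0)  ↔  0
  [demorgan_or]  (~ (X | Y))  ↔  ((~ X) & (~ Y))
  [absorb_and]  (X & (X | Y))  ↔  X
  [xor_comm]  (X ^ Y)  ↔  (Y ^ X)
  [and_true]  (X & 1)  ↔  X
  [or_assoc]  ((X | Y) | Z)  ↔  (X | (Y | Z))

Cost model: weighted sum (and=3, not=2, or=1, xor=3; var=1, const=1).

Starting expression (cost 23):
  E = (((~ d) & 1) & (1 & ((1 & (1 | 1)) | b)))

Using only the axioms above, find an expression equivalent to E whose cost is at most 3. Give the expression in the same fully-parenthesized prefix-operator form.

1. [absorb_and →] (1 & (1 | 1))  →  1;  E = (((~ d) & 1) & (1 & (1 | b)))
2. [absorb_and →] (1 & (1 | b))  →  1;  E = (((~ d) & 1) & 1)
3. [and_true →] ((~ d) & 1)  →  (~ d);  E = ((~ d) & 1)
4. [and_true →] ((~ d) & 1)  →  (~ d);  cost 3 ≤ 3, done

(~ d)   [cost 3]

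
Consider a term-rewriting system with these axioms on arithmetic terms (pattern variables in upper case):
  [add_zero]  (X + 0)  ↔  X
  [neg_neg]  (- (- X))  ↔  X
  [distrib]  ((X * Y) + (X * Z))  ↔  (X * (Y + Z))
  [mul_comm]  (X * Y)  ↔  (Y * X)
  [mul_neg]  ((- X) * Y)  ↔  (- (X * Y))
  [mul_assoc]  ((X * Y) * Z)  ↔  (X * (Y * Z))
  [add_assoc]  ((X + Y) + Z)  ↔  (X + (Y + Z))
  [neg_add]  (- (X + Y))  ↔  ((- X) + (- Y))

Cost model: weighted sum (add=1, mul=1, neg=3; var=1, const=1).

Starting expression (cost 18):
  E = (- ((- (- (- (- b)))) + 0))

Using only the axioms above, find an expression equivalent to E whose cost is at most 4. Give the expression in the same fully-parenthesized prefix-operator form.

(- b)   [cost 4]

step 1: neg_neg (→) rewrites (- (- b)) into b, now (- ((- (- b)) + 0))
step 2: neg_neg (→) rewrites (- (- b)) into b, now (- (b + 0))
step 3: add_zero (→) rewrites (b + 0) into b, reaching cost 4 (bound 4)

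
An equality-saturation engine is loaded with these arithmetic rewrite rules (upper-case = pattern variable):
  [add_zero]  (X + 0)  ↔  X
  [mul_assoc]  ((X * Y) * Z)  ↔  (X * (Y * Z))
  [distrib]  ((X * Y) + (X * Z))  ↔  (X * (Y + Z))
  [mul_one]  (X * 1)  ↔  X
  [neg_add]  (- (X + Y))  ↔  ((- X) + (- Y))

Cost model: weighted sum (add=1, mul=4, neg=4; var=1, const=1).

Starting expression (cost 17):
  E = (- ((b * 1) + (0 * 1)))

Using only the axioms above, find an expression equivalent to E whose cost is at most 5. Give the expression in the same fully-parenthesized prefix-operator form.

(1) (0 * 1)  =[mul_one →]=  0    ⊢ (- ((b * 1) + 0))
(2) ((b * 1) + 0)  =[add_zero →]=  (b * 1)    ⊢ (- (b * 1))
(3) (b * 1)  =[mul_one →]=  b    ⊢ cost 5, within 5

(- b)   [cost 5]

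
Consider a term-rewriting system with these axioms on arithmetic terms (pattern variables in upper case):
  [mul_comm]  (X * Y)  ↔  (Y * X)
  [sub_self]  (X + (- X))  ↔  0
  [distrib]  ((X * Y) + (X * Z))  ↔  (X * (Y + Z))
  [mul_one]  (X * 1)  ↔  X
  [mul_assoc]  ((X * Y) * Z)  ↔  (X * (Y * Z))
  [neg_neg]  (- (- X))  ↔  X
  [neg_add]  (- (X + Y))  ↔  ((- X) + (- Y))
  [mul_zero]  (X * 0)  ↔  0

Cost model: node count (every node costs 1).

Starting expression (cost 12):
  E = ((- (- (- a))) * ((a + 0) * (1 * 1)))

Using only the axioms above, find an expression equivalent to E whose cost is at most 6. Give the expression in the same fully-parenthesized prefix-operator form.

((- a) * (a + 0))   [cost 6]

(1) (1 * 1)  =[mul_one →]=  1    ⊢ ((- (- (- a))) * ((a + 0) * 1))
(2) (- (- a))  =[neg_neg →]=  a    ⊢ ((- a) * ((a + 0) * 1))
(3) ((a + 0) * 1)  =[mul_one →]=  (a + 0)    ⊢ cost 6, within 6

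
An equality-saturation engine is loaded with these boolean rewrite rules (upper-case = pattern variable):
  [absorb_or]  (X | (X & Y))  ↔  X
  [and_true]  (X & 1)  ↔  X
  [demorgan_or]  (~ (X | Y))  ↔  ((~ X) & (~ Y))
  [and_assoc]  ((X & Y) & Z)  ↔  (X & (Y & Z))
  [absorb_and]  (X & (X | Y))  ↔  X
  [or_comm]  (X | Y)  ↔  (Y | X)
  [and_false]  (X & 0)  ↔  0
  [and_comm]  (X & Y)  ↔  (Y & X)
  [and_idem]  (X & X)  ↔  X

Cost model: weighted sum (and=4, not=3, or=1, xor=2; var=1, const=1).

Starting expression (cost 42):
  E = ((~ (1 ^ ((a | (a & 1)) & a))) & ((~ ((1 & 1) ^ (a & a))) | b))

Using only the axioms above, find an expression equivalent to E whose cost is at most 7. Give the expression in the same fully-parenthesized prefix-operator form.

(~ (1 ^ a))   [cost 7]

step 1: absorb_or (→) rewrites (a | (a & 1)) into a, now ((~ (1 ^ (a & a))) & ((~ ((1 & 1) ^ (a & a))) | b))
step 2: and_idem (→) rewrites (1 & 1) into 1, now ((~ (1 ^ (a & a))) & ((~ (1 ^ (a & a))) | b))
step 3: absorb_and (→) rewrites ((~ (1 ^ (a & a))) & ((~ (1 ^ (a & a))) | b)) into (~ (1 ^ (a & a)))
step 4: and_idem (→) rewrites (a & a) into a, reaching cost 7 (bound 7)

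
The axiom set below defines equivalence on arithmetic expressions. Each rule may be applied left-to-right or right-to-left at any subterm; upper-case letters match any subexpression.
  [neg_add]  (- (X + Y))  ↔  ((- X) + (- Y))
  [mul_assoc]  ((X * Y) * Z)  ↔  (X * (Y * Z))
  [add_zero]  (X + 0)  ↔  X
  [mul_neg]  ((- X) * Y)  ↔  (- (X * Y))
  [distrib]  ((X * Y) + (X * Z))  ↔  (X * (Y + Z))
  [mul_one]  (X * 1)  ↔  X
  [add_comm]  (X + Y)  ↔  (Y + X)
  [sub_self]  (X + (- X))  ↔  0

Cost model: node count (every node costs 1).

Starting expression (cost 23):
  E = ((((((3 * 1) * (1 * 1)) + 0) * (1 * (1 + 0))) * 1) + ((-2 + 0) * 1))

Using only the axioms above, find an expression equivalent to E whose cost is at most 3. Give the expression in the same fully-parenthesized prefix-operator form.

step 1: mul_one (→) rewrites (((((3 * 1) * (1 * 1)) + 0) * (1 * (1 + 0))) * 1) into ((((3 * 1) * (1 * 1)) + 0) * (1 * (1 + 0))), now (((((3 * 1) * (1 * 1)) + 0) * (1 * (1 + 0))) + ((-2 + 0) * 1))
step 2: add_zero (→) rewrites (-2 + 0) into -2, now (((((3 * 1) * (1 * 1)) + 0) * (1 * (1 + 0))) + (-2 * 1))
step 3: mul_one (→) rewrites (3 * 1) into 3, now ((((3 * (1 * 1)) + 0) * (1 * (1 + 0))) + (-2 * 1))
step 4: mul_one (→) rewrites (1 * 1) into 1, now ((((3 * 1) + 0) * (1 * (1 + 0))) + (-2 * 1))
step 5: mul_one (→) rewrites (3 * 1) into 3, now (((3 + 0) * (1 * (1 + 0))) + (-2 * 1))
step 6: add_zero (→) rewrites (1 + 0) into 1, now (((3 + 0) * (1 * 1)) + (-2 * 1))
step 7: add_comm (→) rewrites (((3 + 0) * (1 * 1)) + (-2 * 1)) into ((-2 * 1) + ((3 + 0) * (1 * 1)))
step 8: mul_one (→) rewrites (-2 * 1) into -2, now (-2 + ((3 + 0) * (1 * 1)))
step 9: mul_one (→) rewrites (1 * 1) into 1, now (-2 + ((3 + 0) * 1))
step 10: mul_one (→) rewrites ((3 + 0) * 1) into (3 + 0), now (-2 + (3 + 0))
step 11: add_zero (→) rewrites (3 + 0) into 3, reaching cost 3 (bound 3)

(-2 + 3)   [cost 3]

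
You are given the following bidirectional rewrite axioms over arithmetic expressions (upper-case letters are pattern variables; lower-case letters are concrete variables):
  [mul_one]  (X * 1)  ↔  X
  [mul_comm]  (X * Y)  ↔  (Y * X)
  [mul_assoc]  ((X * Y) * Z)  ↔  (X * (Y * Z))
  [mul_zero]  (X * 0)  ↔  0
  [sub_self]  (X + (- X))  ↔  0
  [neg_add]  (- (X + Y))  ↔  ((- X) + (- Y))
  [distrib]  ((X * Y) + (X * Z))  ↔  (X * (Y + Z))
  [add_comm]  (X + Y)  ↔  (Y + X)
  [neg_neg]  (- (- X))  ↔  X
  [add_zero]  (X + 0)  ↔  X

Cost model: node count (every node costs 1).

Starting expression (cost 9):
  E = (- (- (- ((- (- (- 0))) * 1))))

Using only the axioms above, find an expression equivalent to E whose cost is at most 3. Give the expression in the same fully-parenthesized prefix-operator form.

(1) ((- (- (- 0))) * 1)  =[mul_one →]=  (- (- (- 0)))    ⊢ (- (- (- (- (- (- 0))))))
(2) (- (- (- (- 0))))  =[neg_neg →]=  (- (- 0))    ⊢ (- (- (- (- 0))))
(3) (- (- (- (- 0))))  =[neg_neg →]=  (- (- 0))    ⊢ cost 3, within 3

(- (- 0))   [cost 3]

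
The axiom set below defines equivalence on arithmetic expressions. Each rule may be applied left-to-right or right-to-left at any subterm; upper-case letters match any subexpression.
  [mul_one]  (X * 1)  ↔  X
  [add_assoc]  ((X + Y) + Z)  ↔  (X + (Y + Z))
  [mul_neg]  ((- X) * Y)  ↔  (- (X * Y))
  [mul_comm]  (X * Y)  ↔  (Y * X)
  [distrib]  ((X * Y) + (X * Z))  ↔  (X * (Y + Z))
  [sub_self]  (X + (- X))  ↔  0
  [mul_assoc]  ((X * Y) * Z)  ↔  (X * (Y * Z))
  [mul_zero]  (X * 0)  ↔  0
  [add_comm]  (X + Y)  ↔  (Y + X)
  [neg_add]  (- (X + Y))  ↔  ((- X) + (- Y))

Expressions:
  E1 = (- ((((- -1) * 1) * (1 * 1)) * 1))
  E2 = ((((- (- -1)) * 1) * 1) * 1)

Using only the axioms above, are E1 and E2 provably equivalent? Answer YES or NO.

YES

step 1: mul_one (→) rewrites ((- -1) * 1) into (- -1), now (- (((- -1) * (1 * 1)) * 1))
step 2: mul_one (→) rewrites (1 * 1) into 1, now (- (((- -1) * 1) * 1))
step 3: mul_one (→) rewrites (((- -1) * 1) * 1) into ((- -1) * 1), now (- ((- -1) * 1))
step 4: mul_one (→) rewrites ((- -1) * 1) into (- -1), now (- (- -1))
step 5: mul_one (←) rewrites (- (- -1)) into ((- (- -1)) * 1)
step 6: mul_one (←) rewrites ((- (- -1)) * 1) into (((- (- -1)) * 1) * 1)
step 7: mul_one (←) rewrites ((- (- -1)) * 1) into (((- (- -1)) * 1) * 1), which is E2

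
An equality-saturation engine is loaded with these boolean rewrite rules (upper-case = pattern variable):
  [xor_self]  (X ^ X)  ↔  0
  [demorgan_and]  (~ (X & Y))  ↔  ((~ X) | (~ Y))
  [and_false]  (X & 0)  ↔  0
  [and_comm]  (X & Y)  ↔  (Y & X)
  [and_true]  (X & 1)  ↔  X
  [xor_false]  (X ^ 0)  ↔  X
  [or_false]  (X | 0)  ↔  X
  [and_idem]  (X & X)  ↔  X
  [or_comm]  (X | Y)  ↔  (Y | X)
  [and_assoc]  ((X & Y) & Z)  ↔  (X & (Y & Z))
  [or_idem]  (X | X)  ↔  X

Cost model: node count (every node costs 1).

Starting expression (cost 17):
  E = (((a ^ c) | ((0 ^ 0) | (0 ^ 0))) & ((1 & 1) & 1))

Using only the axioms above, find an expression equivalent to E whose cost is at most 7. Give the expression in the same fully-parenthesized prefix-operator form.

1. [or_idem →] ((0 ^ 0) | (0 ^ 0))  →  (0 ^ 0);  E = (((a ^ c) | (0 ^ 0)) & ((1 & 1) & 1))
2. [and_true →] ((1 & 1) & 1)  →  (1 & 1);  E = (((a ^ c) | (0 ^ 0)) & (1 & 1))
3. [and_idem →] (1 & 1)  →  1;  E = (((a ^ c) | (0 ^ 0)) & 1)
4. [and_true →] (((a ^ c) | (0 ^ 0)) & 1)  →  ((a ^ c) | (0 ^ 0));  cost 7 ≤ 7, done

((a ^ c) | (0 ^ 0))   [cost 7]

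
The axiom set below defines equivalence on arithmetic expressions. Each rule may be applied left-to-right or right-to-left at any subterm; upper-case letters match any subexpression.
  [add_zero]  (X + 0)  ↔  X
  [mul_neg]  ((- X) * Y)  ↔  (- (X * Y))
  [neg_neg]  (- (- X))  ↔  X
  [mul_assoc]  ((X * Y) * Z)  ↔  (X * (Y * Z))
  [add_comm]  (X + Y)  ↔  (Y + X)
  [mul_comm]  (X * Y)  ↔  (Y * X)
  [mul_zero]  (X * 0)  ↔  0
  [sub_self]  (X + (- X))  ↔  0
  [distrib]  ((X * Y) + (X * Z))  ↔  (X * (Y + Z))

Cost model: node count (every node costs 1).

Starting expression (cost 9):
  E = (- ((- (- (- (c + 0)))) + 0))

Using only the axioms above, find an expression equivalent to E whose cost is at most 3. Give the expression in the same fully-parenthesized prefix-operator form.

(- (- c))   [cost 3]

(1) (c + 0)  =[add_zero →]=  c    ⊢ (- ((- (- (- c))) + 0))
(2) (- (- (- c)))  =[neg_neg →]=  (- c)    ⊢ (- ((- c) + 0))
(3) ((- c) + 0)  =[add_zero →]=  (- c)    ⊢ cost 3, within 3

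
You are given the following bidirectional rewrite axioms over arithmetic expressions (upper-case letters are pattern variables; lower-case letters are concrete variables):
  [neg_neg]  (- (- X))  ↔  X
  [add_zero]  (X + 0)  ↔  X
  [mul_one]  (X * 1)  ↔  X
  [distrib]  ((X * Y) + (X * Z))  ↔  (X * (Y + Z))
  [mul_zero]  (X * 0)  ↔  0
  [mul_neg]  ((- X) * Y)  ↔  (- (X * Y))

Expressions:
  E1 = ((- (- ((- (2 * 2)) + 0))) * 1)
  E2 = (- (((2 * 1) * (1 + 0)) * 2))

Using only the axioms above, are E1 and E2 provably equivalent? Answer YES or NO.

1. [mul_one →] ((- (- ((- (2 * 2)) + 0))) * 1)  →  (- (- ((- (2 * 2)) + 0)))
2. [add_zero →] ((- (2 * 2)) + 0)  →  (- (2 * 2));  E1 = (- (- (- (2 * 2))))
3. [neg_neg →] (- (- (2 * 2)))  →  (2 * 2);  E1 = (- (2 * 2))
4. [mul_one ←] 2  →  (2 * 1);  E1 = (- ((2 * 1) * 2))
5. [mul_one ←] 2  →  (2 * 1);  E1 = (- (((2 * 1) * 1) * 2))
6. [add_zero ←] 1  →  (1 + 0);  this is E2

YES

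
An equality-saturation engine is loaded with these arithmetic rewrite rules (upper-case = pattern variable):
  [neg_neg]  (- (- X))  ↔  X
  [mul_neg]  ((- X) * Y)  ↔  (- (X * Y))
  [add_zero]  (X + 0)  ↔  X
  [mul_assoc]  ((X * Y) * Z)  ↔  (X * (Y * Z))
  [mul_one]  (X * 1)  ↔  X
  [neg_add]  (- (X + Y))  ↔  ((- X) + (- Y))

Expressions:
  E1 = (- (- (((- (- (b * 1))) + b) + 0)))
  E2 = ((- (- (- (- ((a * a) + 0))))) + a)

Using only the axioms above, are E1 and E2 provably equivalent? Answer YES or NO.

All listed rules preserve value, hence provable equivalence implies equal values everywhere; look for a separating assignment.
a=0, b=1 gives E1 ↦ 2, E2 ↦ 0; values differ ⇒ not provably equivalent.

NO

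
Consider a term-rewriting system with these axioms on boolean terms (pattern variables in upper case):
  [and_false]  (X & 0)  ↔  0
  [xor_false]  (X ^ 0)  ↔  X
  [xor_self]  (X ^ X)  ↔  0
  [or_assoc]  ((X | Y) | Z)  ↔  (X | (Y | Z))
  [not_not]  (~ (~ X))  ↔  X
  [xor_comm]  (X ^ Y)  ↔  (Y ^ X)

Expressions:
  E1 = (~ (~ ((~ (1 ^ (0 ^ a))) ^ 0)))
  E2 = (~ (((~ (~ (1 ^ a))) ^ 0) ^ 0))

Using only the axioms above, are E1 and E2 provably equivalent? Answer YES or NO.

YES

step 1: xor_false (→) rewrites ((~ (1 ^ (0 ^ a))) ^ 0) into (~ (1 ^ (0 ^ a))), now (~ (~ (~ (1 ^ (0 ^ a)))))
step 2: not_not (→) rewrites (~ (~ (~ (1 ^ (0 ^ a))))) into (~ (1 ^ (0 ^ a)))
step 3: xor_comm (→) rewrites (0 ^ a) into (a ^ 0), now (~ (1 ^ (a ^ 0)))
step 4: xor_false (→) rewrites (a ^ 0) into a, now (~ (1 ^ a))
step 5: not_not (←) rewrites (~ (1 ^ a)) into (~ (~ (~ (1 ^ a))))
step 6: xor_false (←) rewrites (~ (~ (1 ^ a))) into ((~ (~ (1 ^ a))) ^ 0), now (~ ((~ (~ (1 ^ a))) ^ 0))
step 7: xor_false (←) rewrites ((~ (~ (1 ^ a))) ^ 0) into (((~ (~ (1 ^ a))) ^ 0) ^ 0), which is E2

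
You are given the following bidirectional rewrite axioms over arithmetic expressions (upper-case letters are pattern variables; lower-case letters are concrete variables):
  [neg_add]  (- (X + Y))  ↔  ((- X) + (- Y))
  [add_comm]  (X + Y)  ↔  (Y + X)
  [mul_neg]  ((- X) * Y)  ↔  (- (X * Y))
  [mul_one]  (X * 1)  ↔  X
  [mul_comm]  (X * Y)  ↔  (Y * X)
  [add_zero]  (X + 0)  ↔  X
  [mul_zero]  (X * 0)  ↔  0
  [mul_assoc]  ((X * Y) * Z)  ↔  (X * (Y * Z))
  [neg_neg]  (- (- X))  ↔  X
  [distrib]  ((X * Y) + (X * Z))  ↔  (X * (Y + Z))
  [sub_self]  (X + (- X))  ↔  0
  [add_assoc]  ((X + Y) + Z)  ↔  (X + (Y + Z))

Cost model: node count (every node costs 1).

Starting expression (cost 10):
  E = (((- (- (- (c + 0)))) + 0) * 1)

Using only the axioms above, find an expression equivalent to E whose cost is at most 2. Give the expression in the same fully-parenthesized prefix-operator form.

(- c)   [cost 2]

1. [neg_neg →] (- (- (- (c + 0))))  →  (- (c + 0));  E = (((- (c + 0)) + 0) * 1)
2. [mul_one →] (((- (c + 0)) + 0) * 1)  →  ((- (c + 0)) + 0)
3. [add_zero →] ((- (c + 0)) + 0)  →  (- (c + 0))
4. [add_zero →] (c + 0)  →  c;  cost 2 ≤ 2, done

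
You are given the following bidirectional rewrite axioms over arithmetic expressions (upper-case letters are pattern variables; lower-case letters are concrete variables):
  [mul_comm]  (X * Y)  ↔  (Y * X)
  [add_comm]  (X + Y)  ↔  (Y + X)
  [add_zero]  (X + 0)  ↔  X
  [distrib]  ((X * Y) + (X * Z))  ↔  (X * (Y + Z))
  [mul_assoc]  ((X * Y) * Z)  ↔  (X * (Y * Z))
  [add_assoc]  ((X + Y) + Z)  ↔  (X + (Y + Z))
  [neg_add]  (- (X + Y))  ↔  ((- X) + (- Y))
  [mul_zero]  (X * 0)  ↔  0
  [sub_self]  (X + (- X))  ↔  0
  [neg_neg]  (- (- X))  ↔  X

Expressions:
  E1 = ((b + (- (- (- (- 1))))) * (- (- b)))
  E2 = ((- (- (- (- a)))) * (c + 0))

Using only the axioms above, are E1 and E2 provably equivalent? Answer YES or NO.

NO

All listed rules preserve value, hence provable equivalence implies equal values everywhere; look for a separating assignment.
a=0, b=1, c=0 gives E1 ↦ 2, E2 ↦ 0; values differ ⇒ not provably equivalent.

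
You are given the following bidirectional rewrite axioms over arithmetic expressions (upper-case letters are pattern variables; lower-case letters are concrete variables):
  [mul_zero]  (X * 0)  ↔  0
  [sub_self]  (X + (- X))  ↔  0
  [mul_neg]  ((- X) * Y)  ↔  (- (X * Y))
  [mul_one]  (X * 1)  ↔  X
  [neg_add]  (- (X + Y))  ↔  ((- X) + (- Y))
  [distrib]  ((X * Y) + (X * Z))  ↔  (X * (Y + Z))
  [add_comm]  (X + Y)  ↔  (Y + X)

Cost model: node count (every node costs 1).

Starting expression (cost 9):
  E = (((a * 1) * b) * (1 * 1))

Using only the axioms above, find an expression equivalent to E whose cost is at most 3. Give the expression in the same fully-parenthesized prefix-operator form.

step 1: mul_one (→) rewrites (1 * 1) into 1, now (((a * 1) * b) * 1)
step 2: mul_one (→) rewrites (a * 1) into a, now ((a * b) * 1)
step 3: mul_one (→) rewrites ((a * b) * 1) into (a * b), reaching cost 3 (bound 3)

(a * b)   [cost 3]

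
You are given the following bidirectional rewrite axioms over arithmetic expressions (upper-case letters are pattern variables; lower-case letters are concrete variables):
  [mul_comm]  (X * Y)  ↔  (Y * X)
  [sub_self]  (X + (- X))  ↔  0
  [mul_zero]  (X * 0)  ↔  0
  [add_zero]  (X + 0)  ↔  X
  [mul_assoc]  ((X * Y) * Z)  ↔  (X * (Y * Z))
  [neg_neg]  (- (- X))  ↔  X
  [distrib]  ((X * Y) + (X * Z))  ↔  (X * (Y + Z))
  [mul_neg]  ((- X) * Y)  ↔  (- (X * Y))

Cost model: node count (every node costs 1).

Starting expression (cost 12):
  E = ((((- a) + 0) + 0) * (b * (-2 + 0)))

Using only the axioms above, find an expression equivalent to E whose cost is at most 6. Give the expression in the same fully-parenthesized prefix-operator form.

(1) (((- a) + 0) + 0)  =[add_zero →]=  ((- a) + 0)    ⊢ (((- a) + 0) * (b * (-2 + 0)))
(2) (-2 + 0)  =[add_zero →]=  -2    ⊢ (((- a) + 0) * (b * -2))
(3) ((- a) + 0)  =[add_zero →]=  (- a)    ⊢ cost 6, within 6

((- a) * (b * -2))   [cost 6]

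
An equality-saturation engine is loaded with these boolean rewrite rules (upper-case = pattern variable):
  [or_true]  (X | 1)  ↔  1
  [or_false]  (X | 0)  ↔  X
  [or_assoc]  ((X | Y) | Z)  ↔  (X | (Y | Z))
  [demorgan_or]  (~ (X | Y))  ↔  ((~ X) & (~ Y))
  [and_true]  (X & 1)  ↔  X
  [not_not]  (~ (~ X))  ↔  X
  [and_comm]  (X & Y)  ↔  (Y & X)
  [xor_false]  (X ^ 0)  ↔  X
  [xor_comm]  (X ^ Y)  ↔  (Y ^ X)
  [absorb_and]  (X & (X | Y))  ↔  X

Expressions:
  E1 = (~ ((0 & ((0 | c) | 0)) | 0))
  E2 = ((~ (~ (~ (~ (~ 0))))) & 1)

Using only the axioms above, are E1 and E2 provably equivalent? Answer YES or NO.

YES

step 1: or_false (→) rewrites ((0 | c) | 0) into (0 | c), now (~ ((0 & (0 | c)) | 0))
step 2: absorb_and (→) rewrites (0 & (0 | c)) into 0, now (~ (0 | 0))
step 3: or_false (→) rewrites (0 | 0) into 0, now (~ 0)
step 4: not_not (←) rewrites (~ 0) into (~ (~ (~ 0)))
step 5: not_not (←) rewrites 0 into (~ (~ 0)), now (~ (~ (~ (~ (~ 0)))))
step 6: and_true (←) rewrites (~ (~ (~ (~ (~ 0))))) into ((~ (~ (~ (~ (~ 0))))) & 1), which is E2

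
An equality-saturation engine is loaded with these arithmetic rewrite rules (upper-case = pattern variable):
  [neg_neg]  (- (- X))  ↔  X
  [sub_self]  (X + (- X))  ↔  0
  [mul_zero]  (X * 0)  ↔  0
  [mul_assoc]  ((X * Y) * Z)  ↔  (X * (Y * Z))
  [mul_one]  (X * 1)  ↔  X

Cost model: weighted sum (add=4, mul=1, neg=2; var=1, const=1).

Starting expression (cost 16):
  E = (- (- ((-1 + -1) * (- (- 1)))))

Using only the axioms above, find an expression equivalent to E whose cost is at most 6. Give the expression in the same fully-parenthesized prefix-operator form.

(-1 + -1)   [cost 6]

1. [neg_neg →] (- (- 1))  →  1;  E = (- (- ((-1 + -1) * 1)))
2. [neg_neg →] (- (- ((-1 + -1) * 1)))  →  ((-1 + -1) * 1)
3. [mul_one →] ((-1 + -1) * 1)  →  (-1 + -1);  cost 6 ≤ 6, done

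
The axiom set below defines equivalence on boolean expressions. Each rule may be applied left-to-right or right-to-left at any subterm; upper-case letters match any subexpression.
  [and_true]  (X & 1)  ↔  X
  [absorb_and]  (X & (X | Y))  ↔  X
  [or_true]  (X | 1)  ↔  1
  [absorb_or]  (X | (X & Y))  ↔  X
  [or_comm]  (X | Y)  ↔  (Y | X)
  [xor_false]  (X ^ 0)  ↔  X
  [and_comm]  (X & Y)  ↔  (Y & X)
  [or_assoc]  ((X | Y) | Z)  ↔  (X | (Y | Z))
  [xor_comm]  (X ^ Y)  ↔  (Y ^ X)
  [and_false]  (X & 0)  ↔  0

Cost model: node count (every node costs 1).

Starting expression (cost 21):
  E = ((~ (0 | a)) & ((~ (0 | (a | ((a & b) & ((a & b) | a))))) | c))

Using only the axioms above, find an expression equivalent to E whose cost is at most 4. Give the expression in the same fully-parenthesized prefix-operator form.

1. [absorb_and →] ((a & b) & ((a & b) | a))  →  (a & b);  E = ((~ (0 | a)) & ((~ (0 | (a | (a & b)))) | c))
2. [absorb_or →] (a | (a & b))  →  a;  E = ((~ (0 | a)) & ((~ (0 | a)) | c))
3. [absorb_and →] ((~ (0 | a)) & ((~ (0 | a)) | c))  →  (~ (0 | a));  cost 4 ≤ 4, done

(~ (0 | a))   [cost 4]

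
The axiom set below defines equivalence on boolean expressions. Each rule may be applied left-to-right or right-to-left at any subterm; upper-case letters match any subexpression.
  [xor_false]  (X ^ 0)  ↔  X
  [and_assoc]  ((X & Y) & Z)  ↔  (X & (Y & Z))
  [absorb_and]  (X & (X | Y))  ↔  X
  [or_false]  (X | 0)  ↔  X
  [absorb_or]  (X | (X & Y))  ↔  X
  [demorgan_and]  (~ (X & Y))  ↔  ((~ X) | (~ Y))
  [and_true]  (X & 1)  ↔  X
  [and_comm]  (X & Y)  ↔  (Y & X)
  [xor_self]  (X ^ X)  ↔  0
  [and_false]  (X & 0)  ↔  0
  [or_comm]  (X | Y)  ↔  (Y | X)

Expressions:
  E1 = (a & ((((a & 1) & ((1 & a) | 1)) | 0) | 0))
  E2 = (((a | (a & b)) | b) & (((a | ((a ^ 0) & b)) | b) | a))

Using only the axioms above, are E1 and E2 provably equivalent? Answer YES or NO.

Every axiom is a valid identity, so a rewrite proof would force E1 and E2 to agree under every assignment.
At a=0, b=1: E1 = 0 but E2 = 1; they differ, so no derivation exists.

NO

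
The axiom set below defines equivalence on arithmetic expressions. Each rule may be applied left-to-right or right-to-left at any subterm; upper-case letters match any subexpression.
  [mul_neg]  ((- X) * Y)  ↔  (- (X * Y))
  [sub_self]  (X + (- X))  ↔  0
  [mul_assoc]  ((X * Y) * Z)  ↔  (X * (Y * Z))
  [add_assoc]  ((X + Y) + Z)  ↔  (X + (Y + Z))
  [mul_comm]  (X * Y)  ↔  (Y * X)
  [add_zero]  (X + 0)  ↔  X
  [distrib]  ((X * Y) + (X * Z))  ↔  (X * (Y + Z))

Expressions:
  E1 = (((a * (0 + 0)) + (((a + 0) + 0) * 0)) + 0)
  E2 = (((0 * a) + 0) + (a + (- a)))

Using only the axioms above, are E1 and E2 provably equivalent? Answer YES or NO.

YES

step 1: add_zero (→) rewrites (a + 0) into a, now (((a * (0 + 0)) + ((a + 0) * 0)) + 0)
step 2: add_zero (→) rewrites (a + 0) into a, now (((a * (0 + 0)) + (a * 0)) + 0)
step 3: add_zero (→) rewrites (((a * (0 + 0)) + (a * 0)) + 0) into ((a * (0 + 0)) + (a * 0))
step 4: distrib (→) rewrites ((a * (0 + 0)) + (a * 0)) into (a * ((0 + 0) + 0))
step 5: mul_comm (→) rewrites (a * ((0 + 0) + 0)) into (((0 + 0) + 0) * a)
step 6: add_zero (→) rewrites ((0 + 0) + 0) into (0 + 0), now ((0 + 0) * a)
step 7: add_zero (→) rewrites (0 + 0) into 0, now (0 * a)
step 8: add_zero (←) rewrites (0 * a) into ((0 * a) + 0)
step 9: sub_self (←) rewrites 0 into (a + (- a)), now ((0 * a) + (a + (- a)))
step 10: add_zero (←) rewrites (0 * a) into ((0 * a) + 0), which is E2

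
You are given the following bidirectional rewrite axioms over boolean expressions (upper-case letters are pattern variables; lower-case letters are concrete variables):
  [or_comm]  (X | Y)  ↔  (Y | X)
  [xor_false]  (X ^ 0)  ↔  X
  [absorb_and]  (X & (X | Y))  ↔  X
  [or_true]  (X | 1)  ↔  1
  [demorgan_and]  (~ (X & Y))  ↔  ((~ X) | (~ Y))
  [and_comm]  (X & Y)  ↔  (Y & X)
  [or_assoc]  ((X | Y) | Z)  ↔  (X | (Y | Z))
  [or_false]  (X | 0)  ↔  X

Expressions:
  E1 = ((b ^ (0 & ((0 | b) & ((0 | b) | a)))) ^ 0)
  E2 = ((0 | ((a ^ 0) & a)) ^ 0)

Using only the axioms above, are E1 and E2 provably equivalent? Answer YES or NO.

All listed rules preserve value, hence provable equivalence implies equal values everywhere; look for a separating assignment.
a=0, b=1 gives E1 ↦ 1, E2 ↦ 0; values differ ⇒ not provably equivalent.

NO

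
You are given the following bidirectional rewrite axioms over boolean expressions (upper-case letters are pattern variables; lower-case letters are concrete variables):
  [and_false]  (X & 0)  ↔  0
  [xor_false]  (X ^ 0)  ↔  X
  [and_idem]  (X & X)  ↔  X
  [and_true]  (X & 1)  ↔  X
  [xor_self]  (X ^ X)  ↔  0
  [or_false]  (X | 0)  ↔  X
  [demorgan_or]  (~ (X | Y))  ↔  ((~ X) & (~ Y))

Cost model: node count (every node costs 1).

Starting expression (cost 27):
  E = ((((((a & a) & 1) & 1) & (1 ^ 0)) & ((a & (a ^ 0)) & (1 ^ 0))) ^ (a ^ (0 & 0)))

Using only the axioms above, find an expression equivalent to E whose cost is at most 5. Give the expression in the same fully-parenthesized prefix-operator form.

((a & 1) ^ a)   [cost 5]

step 1: and_true (→) rewrites ((a & a) & 1) into (a & a), now (((((a & a) & 1) & (1 ^ 0)) & ((a & (a ^ 0)) & (1 ^ 0))) ^ (a ^ (0 & 0)))
step 2: and_idem (→) rewrites (0 & 0) into 0, now (((((a & a) & 1) & (1 ^ 0)) & ((a & (a ^ 0)) & (1 ^ 0))) ^ (a ^ 0))
step 3: xor_false (→) rewrites (a ^ 0) into a, now (((((a & a) & 1) & (1 ^ 0)) & ((a & a) & (1 ^ 0))) ^ (a ^ 0))
step 4: xor_false (→) rewrites (a ^ 0) into a, now (((((a & a) & 1) & (1 ^ 0)) & ((a & a) & (1 ^ 0))) ^ a)
step 5: and_true (→) rewrites ((a & a) & 1) into (a & a), now ((((a & a) & (1 ^ 0)) & ((a & a) & (1 ^ 0))) ^ a)
step 6: and_idem (→) rewrites (((a & a) & (1 ^ 0)) & ((a & a) & (1 ^ 0))) into ((a & a) & (1 ^ 0)), now (((a & a) & (1 ^ 0)) ^ a)
step 7: xor_false (→) rewrites (1 ^ 0) into 1, now (((a & a) & 1) ^ a)
step 8: and_idem (→) rewrites (a & a) into a, reaching cost 5 (bound 5)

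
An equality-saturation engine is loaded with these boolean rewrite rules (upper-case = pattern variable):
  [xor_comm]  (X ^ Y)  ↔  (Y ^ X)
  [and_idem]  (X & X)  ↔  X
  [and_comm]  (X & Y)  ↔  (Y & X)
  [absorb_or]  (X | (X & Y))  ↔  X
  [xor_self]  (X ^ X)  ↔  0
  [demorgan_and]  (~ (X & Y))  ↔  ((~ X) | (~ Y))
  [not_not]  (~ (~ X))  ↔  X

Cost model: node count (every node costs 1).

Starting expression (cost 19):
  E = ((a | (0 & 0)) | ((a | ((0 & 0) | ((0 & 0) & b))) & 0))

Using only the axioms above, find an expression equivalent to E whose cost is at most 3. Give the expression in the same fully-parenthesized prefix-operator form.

(a | 0)   [cost 3]

1. [absorb_or →] ((0 & 0) | ((0 & 0) & b))  →  (0 & 0);  E = ((a | (0 & 0)) | ((a | (0 & 0)) & 0))
2. [absorb_or →] ((a | (0 & 0)) | ((a | (0 & 0)) & 0))  →  (a | (0 & 0))
3. [and_idem →] (0 & 0)  →  0;  cost 3 ≤ 3, done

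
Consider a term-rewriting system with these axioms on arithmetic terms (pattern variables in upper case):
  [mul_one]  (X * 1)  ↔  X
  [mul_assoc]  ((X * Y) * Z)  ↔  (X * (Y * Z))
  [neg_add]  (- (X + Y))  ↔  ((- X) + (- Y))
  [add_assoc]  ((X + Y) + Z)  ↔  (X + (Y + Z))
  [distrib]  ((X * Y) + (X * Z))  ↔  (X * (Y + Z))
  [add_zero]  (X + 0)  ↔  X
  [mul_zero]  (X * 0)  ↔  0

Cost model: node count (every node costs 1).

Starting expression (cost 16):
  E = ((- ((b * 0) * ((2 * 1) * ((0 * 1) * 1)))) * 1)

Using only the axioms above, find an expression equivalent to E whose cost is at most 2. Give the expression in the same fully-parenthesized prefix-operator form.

1. [mul_one →] ((0 * 1) * 1)  →  (0 * 1);  E = ((- ((b * 0) * ((2 * 1) * (0 * 1)))) * 1)
2. [mul_one →] (0 * 1)  →  0;  E = ((- ((b * 0) * ((2 * 1) * 0))) * 1)
3. [mul_one →] (2 * 1)  →  2;  E = ((- ((b * 0) * (2 * 0))) * 1)
4. [mul_zero →] (b * 0)  →  0;  E = ((- (0 * (2 * 0))) * 1)
5. [mul_zero →] (2 * 0)  →  0;  E = ((- (0 * 0)) * 1)
6. [mul_one →] ((- (0 * 0)) * 1)  →  (- (0 * 0))
7. [mul_zero →] (0 * 0)  →  0;  cost 2 ≤ 2, done

(- 0)   [cost 2]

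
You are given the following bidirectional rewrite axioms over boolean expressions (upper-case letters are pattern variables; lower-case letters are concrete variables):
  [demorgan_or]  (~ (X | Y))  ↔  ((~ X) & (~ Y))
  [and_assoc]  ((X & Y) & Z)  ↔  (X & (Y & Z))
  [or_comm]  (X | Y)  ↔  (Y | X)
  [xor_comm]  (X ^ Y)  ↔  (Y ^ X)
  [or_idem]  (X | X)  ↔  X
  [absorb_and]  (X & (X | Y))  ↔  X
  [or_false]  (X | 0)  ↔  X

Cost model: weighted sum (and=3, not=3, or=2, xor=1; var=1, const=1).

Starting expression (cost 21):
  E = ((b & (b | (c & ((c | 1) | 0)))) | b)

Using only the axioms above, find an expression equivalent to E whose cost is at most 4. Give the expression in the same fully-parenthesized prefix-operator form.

(b | b)   [cost 4]

1. [or_false →] ((c | 1) | 0)  →  (c | 1);  E = ((b & (b | (c & (c | 1)))) | b)
2. [absorb_and →] (c & (c | 1))  →  c;  E = ((b & (b | c)) | b)
3. [absorb_and →] (b & (b | c))  →  b;  cost 4 ≤ 4, done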